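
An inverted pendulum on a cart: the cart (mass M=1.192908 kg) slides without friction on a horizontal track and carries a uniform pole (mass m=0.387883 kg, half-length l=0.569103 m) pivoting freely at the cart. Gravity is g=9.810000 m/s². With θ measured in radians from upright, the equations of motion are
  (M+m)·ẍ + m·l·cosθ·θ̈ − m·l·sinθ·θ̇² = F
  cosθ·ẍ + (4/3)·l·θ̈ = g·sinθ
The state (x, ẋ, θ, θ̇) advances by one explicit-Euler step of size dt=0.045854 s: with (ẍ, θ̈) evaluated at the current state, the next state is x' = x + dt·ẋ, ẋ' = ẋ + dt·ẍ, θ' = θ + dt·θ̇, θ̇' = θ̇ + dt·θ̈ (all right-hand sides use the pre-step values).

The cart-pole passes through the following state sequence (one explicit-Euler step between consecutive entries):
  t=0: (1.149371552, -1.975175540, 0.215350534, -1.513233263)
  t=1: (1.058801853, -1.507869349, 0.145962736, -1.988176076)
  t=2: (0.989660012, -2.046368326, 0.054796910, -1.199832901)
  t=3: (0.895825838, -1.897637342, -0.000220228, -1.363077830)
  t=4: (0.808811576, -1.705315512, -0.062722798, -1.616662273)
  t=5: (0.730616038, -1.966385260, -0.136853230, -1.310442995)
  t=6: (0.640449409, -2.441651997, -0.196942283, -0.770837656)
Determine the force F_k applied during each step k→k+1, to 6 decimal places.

F_0 = 13.768498 N
F_1 = -14.936562 N
F_2 = 4.325316 N
F_3 = 5.409499 N
F_4 = -7.492801 N
F_5 = -13.759417 N

step 0→1:
  ẍ = (ẋ'−ẋ)/dt = (-1.507869349−-1.975175540)/0.045854 = 10.191176
  θ̈ = (θ̇'−θ̇)/dt = (-1.988176076−-1.513233263)/0.045854 = -10.357718
  sinθ=0.213690, cosθ=0.976902
  F = (M+m)·ẍ + m·l·cosθ·θ̈ − m·l·sinθ·θ̇² = 16.110120 + -2.233606 − 0.108016 = 13.768498
step 1→2:
  ẍ = (ẋ'−ẋ)/dt = (-2.046368326−-1.507869349)/0.045854 = -11.743773
  θ̈ = (θ̇'−θ̇)/dt = (-1.199832901−-1.988176076)/0.045854 = 17.192463
  sinθ=0.145445, cosθ=0.989366
  F = (M+m)·ẍ + m·l·cosθ·θ̈ − m·l·sinθ·θ̇² = -18.564451 + 3.754800 − 0.126911 = -14.936562
step 2→3:
  ẍ = (ẋ'−ẋ)/dt = (-1.897637342−-2.046368326)/0.045854 = 3.243577
  θ̈ = (θ̇'−θ̇)/dt = (-1.363077830−-1.199832901)/0.045854 = -3.560102
  sinθ=0.054769, cosθ=0.998499
  F = (M+m)·ẍ + m·l·cosθ·θ̈ − m·l·sinθ·θ̇² = 5.127417 + -0.784697 − 0.017405 = 4.325316
step 3→4:
  ẍ = (ẋ'−ẋ)/dt = (-1.705315512−-1.897637342)/0.045854 = 4.194221
  θ̈ = (θ̇'−θ̇)/dt = (-1.616662273−-1.363077830)/0.045854 = -5.530258
  sinθ=-0.000220, cosθ=1.000000
  F = (M+m)·ẍ + m·l·cosθ·θ̈ − m·l·sinθ·θ̇² = 6.630188 + -1.220779 − -0.000090 = 5.409499
step 4→5:
  ẍ = (ẋ'−ẋ)/dt = (-1.966385260−-1.705315512)/0.045854 = -5.693500
  θ̈ = (θ̇'−θ̇)/dt = (-1.310442995−-1.616662273)/0.045854 = 6.678137
  sinθ=-0.062682, cosθ=0.998034
  F = (M+m)·ẍ + m·l·cosθ·θ̈ − m·l·sinθ·θ̇² = -9.000233 + 1.471269 − -0.036164 = -7.492801
step 5→6:
  ẍ = (ẋ'−ẋ)/dt = (-2.441651997−-1.966385260)/0.045854 = -10.364783
  θ̈ = (θ̇'−θ̇)/dt = (-0.770837656−-1.310442995)/0.045854 = 11.767901
  sinθ=-0.136426, cosθ=0.990650
  F = (M+m)·ẍ + m·l·cosθ·θ̈ − m·l·sinθ·θ̇² = -16.384555 + 2.573422 − -0.051716 = -13.759417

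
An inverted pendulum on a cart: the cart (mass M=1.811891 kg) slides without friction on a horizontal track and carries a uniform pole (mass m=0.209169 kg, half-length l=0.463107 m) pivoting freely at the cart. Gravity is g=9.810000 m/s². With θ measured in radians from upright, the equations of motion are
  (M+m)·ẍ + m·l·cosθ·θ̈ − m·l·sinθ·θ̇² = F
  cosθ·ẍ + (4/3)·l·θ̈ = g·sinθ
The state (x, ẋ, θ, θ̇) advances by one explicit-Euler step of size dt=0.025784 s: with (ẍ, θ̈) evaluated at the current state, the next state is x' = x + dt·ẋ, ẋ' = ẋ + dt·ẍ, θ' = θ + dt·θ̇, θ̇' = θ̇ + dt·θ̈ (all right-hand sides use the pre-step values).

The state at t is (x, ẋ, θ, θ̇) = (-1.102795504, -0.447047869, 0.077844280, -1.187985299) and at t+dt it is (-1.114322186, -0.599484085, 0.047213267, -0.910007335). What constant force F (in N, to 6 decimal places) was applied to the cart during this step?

F = -10.918063 N

ẍ = (ẋ'−ẋ)/dt = (-0.599484085−-0.447047869)/0.025784 = -5.912047
θ̈ = (θ̇'−θ̇)/dt = (-0.910007335−-1.187985299)/0.025784 = 10.781026
sinθ=0.077766, cosθ=0.996972
F = (M+m)·ẍ + m·l·cosθ·θ̈ − m·l·sinθ·θ̇² = -11.948601 + 1.041170 − 0.010631 = -10.918063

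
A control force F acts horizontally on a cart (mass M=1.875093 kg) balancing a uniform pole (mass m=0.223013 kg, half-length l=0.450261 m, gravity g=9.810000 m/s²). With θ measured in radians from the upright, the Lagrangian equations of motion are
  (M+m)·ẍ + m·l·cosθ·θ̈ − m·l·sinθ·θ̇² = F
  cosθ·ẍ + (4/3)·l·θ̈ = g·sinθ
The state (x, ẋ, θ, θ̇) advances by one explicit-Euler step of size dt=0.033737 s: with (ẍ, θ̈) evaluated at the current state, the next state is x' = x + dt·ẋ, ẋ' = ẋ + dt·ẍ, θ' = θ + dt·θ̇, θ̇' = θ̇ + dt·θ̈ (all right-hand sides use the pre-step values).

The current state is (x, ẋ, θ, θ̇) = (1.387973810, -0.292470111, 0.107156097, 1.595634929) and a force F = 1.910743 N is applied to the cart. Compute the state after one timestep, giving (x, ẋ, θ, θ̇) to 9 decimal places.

(1.378106746, -0.261685758, 0.160988033, 1.603611579)

sinθ=0.106951146, cosθ=0.994264277
temp = (F + m·l·θ̇²·sinθ)/(M+m) = (1.910743 + 0.027343054)/2.098106 = 0.923731239
θ̈ = (g·sinθ − cosθ·temp)/(l·(4/3 − m·cos²θ/(M+m))) = 0.236436246
ẍ = temp − m·l·θ̈·cosθ/(M+m) = 0.912480450
Euler: x'=1.387973810+0.033737·-0.292470111=1.378106746, ẋ'=-0.292470111+0.033737·0.912480450=-0.261685758
       θ'=0.107156097+0.033737·1.595634929=0.160988033, θ̇'=1.595634929+0.033737·0.236436246=1.603611579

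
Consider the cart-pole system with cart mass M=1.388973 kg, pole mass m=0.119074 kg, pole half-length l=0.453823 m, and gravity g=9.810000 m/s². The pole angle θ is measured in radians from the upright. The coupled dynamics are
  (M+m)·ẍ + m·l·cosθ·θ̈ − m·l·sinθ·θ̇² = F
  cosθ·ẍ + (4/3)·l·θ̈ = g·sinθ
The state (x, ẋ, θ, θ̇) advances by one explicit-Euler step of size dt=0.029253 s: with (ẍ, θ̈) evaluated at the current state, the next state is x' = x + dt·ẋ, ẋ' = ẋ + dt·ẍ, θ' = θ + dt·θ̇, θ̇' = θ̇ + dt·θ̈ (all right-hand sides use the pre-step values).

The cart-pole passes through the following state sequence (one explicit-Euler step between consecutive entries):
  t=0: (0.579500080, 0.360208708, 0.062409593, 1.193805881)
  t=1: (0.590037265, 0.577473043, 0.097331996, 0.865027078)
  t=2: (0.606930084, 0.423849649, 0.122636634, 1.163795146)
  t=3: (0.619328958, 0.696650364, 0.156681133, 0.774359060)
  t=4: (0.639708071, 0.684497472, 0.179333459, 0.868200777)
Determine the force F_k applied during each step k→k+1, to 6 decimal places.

step 0→1:
  ẍ = (ẋ'−ẋ)/dt = (0.577473043−0.360208708)/0.029253 = 7.427079
  θ̈ = (θ̇'−θ̇)/dt = (0.865027078−1.193805881)/0.029253 = -11.239148
  sinθ=0.062369, cosθ=0.998053
  F = (M+m)·ẍ + m·l·cosθ·θ̈ − m·l·sinθ·θ̇² = 11.200384 + -0.606165 − 0.004803 = 10.589416
step 1→2:
  ẍ = (ẋ'−ẋ)/dt = (0.423849649−0.577473043)/0.029253 = -5.251543
  θ̈ = (θ̇'−θ̇)/dt = (1.163795146−0.865027078)/0.029253 = 10.213245
  sinθ=0.097178, cosθ=0.995267
  F = (M+m)·ẍ + m·l·cosθ·θ̈ − m·l·sinθ·θ̇² = -7.919574 + 0.549296 − 0.003929 = -7.374207
step 2→3:
  ẍ = (ẋ'−ẋ)/dt = (0.696650364−0.423849649)/0.029253 = 9.325564
  θ̈ = (θ̇'−θ̇)/dt = (0.774359060−1.163795146)/0.029253 = -13.312689
  sinθ=0.122329, cosθ=0.992490
  F = (M+m)·ẍ + m·l·cosθ·θ̈ − m·l·sinθ·θ̇² = 14.063388 + -0.713995 − 0.008953 = 13.340440
step 3→4:
  ẍ = (ẋ'−ẋ)/dt = (0.684497472−0.696650364)/0.029253 = -0.415441
  θ̈ = (θ̇'−θ̇)/dt = (0.868200777−0.774359060)/0.029253 = 3.207935
  sinθ=0.156041, cosθ=0.987751
  F = (M+m)·ẍ + m·l·cosθ·θ̈ − m·l·sinθ·θ̇² = -0.626504 + 0.171229 − 0.005056 = -0.460332

F_0 = 10.589416 N
F_1 = -7.374207 N
F_2 = 13.340440 N
F_3 = -0.460332 N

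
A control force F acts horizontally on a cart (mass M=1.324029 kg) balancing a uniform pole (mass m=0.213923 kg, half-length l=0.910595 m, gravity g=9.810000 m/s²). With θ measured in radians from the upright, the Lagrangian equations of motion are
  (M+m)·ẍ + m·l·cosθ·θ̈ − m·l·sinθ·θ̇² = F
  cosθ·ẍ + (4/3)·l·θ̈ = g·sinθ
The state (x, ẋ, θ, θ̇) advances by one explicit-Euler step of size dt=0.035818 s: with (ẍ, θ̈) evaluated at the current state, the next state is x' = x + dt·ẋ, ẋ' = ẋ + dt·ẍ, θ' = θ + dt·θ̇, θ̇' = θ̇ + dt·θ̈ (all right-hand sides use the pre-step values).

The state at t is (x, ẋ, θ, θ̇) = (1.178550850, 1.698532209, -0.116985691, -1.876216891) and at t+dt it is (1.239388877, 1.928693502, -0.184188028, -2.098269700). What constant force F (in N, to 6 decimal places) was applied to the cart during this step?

F = 8.763308 N

ẍ = (ẋ'−ẋ)/dt = (1.928693502−1.698532209)/0.035818 = 6.425856
θ̈ = (θ̇'−θ̇)/dt = (-2.098269700−-1.876216891)/0.035818 = -6.199475
sinθ=-0.116719, cosθ=0.993165
F = (M+m)·ẍ + m·l·cosθ·θ̈ − m·l·sinθ·θ̇² = 9.882657 + -1.199386 − -0.080037 = 8.763308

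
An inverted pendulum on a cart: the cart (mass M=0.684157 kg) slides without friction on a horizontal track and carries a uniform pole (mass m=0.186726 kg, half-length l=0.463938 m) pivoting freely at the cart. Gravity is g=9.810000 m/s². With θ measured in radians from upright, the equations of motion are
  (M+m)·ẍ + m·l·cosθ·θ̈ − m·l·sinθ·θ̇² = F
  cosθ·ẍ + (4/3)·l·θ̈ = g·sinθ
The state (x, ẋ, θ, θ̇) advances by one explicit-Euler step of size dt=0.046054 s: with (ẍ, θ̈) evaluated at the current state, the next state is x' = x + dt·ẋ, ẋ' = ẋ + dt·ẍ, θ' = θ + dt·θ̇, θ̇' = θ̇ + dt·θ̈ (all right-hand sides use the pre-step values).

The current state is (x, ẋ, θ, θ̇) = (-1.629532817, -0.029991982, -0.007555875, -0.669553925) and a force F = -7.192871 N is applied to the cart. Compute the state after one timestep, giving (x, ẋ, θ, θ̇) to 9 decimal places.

sinθ=-0.007555803, cosθ=0.999971455
temp = (F + m·l·θ̇²·sinθ)/(M+m) = (-7.192871 + -0.000293438)/0.870883 = -8.259622060
θ̈ = (g·sinθ − cosθ·temp)/(l·(4/3 − m·cos²θ/(M+m))) = 15.767674483
ẍ = temp − m·l·θ̈·cosθ/(M+m) = -9.828034127
Euler: x'=-1.629532817+0.046054·-0.029991982=-1.630914068, ẋ'=-0.029991982+0.046054·-9.828034127=-0.482612266
       θ'=-0.007555875+0.046054·-0.669553925=-0.038391511, θ̇'=-0.669553925+0.046054·15.767674483=0.056610556

(-1.630914068, -0.482612266, -0.038391511, 0.056610556)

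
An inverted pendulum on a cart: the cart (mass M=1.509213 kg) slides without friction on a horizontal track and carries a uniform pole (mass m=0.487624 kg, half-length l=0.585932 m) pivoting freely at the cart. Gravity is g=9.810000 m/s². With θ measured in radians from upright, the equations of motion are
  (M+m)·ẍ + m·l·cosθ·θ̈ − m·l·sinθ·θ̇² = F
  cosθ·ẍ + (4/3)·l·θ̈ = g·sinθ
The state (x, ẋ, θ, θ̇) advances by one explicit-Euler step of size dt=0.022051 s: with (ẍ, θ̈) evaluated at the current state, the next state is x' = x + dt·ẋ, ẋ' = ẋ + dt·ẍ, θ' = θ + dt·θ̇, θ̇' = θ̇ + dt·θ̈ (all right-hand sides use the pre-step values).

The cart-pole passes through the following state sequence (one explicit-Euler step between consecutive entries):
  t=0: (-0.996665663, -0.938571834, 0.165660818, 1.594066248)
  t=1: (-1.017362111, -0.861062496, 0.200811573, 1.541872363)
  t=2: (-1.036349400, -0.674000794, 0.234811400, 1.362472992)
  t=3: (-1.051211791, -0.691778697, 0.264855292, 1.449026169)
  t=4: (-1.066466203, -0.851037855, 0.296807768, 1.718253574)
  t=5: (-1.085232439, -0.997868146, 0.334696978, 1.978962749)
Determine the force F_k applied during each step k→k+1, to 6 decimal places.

F_0 = 6.232149 N
F_1 = 14.526195 N
F_2 = -0.642590 N
F_3 = -11.212076 N
F_4 = -10.312683 N

step 0→1:
  ẍ = (ẋ'−ẋ)/dt = (-0.861062496−-0.938571834)/0.022051 = 3.515003
  θ̈ = (θ̇'−θ̇)/dt = (1.541872363−1.594066248)/0.022051 = -2.366962
  sinθ=0.164904, cosθ=0.986310
  F = (M+m)·ẍ + m·l·cosθ·θ̈ − m·l·sinθ·θ̇² = 7.018889 + -0.667017 − 0.119723 = 6.232149
step 1→2:
  ẍ = (ẋ'−ẋ)/dt = (-0.674000794−-0.861062496)/0.022051 = 8.483139
  θ̈ = (θ̇'−θ̇)/dt = (1.362472992−1.541872363)/0.022051 = -8.135657
  sinθ=0.199465, cosθ=0.979905
  F = (M+m)·ẍ + m·l·cosθ·θ̈ − m·l·sinθ·θ̇² = 16.939446 + -2.277765 − 0.135486 = 14.526195
step 2→3:
  ẍ = (ẋ'−ẋ)/dt = (-0.691778697−-0.674000794)/0.022051 = -0.806218
  θ̈ = (θ̇'−θ̇)/dt = (1.449026169−1.362472992)/0.022051 = 3.925136
  sinθ=0.232660, cosθ=0.972558
  F = (M+m)·ẍ + m·l·cosθ·θ̈ − m·l·sinθ·θ̇² = -1.609885 + 1.090693 − 0.123398 = -0.642590
step 3→4:
  ẍ = (ẋ'−ẋ)/dt = (-0.851037855−-0.691778697)/0.022051 = -7.222310
  θ̈ = (θ̇'−θ̇)/dt = (1.718253574−1.449026169)/0.022051 = 12.209306
  sinθ=0.261770, cosθ=0.965130
  F = (M+m)·ẍ + m·l·cosθ·θ̈ − m·l·sinθ·θ̇² = -14.421776 + 3.366738 − 0.157038 = -11.212076
step 4→5:
  ẍ = (ẋ'−ẋ)/dt = (-0.997868146−-0.851037855)/0.022051 = -6.658668
  θ̈ = (θ̇'−θ̇)/dt = (1.978962749−1.718253574)/0.022051 = 11.823009
  sinθ=0.292469, cosθ=0.956275
  F = (M+m)·ẍ + m·l·cosθ·θ̈ − m·l·sinθ·θ̇² = -13.296275 + 3.230302 − 0.246710 = -10.312683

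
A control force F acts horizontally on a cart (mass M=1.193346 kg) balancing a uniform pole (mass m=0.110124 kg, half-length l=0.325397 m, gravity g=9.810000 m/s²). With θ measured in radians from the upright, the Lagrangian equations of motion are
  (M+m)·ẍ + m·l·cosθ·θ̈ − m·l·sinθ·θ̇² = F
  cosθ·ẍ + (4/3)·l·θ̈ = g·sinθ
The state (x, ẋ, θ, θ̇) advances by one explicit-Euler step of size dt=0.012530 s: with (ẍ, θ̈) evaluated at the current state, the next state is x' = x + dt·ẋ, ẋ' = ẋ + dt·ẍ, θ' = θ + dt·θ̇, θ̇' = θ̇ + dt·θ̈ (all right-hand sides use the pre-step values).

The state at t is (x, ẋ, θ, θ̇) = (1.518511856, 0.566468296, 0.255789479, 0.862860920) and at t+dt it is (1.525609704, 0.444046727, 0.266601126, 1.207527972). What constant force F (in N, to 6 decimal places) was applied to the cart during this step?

F = -11.788385 N

ẍ = (ẋ'−ẋ)/dt = (0.444046727−0.566468296)/0.012530 = -9.770277
θ̈ = (θ̇'−θ̇)/dt = (1.207527972−0.862860920)/0.012530 = 27.507347
sinθ=0.253009, cosθ=0.967464
F = (M+m)·ẍ + m·l·cosθ·θ̈ − m·l·sinθ·θ̇² = -12.735263 + 0.953628 − 0.006750 = -11.788385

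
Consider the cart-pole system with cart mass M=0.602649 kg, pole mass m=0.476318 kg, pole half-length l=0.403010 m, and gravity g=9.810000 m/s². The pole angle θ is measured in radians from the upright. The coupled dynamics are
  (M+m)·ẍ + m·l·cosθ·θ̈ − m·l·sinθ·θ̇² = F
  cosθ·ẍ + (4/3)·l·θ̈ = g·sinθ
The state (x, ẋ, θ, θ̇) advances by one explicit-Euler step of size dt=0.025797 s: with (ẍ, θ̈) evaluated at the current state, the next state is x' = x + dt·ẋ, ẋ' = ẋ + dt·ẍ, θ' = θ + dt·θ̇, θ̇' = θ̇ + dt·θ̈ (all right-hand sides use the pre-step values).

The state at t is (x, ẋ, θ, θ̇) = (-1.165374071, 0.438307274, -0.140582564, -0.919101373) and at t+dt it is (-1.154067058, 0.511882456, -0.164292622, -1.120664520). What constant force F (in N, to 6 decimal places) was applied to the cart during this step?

F = 1.614948 N

ẍ = (ẋ'−ẋ)/dt = (0.511882456−0.438307274)/0.025797 = 2.852083
θ̈ = (θ̇'−θ̇)/dt = (-1.120664520−-0.919101373)/0.025797 = -7.813434
sinθ=-0.140120, cosθ=0.990135
F = (M+m)·ẍ + m·l·cosθ·θ̈ − m·l·sinθ·θ̇² = 3.077303 + -1.485077 − -0.022722 = 1.614948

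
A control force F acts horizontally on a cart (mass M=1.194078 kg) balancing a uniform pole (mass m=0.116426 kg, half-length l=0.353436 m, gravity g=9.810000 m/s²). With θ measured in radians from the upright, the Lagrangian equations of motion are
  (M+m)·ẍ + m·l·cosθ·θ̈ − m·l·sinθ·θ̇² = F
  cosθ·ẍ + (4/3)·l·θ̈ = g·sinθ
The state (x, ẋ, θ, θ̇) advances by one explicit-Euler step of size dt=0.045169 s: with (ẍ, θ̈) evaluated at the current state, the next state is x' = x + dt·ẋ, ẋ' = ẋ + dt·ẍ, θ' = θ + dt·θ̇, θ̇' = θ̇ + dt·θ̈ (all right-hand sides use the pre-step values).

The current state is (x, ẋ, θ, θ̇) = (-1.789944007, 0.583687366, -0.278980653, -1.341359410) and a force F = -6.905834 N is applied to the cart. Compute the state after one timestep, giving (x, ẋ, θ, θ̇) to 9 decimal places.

(-1.763579432, 0.337626100, -0.339568516, -1.098331330)

sinθ=-0.275375856, cosθ=0.961336641
temp = (F + m·l·θ̇²·sinθ)/(M+m) = (-6.905834 + -0.020388109)/1.310504 = -5.285159075
θ̈ = (g·sinθ − cosθ·temp)/(l·(4/3 − m·cos²θ/(M+m))) = 5.380417553
ẍ = temp − m·l·θ̈·cosθ/(M+m) = -5.447569494
Euler: x'=-1.789944007+0.045169·0.583687366=-1.763579432, ẋ'=0.583687366+0.045169·-5.447569494=0.337626100
       θ'=-0.278980653+0.045169·-1.341359410=-0.339568516, θ̇'=-1.341359410+0.045169·5.380417553=-1.098331330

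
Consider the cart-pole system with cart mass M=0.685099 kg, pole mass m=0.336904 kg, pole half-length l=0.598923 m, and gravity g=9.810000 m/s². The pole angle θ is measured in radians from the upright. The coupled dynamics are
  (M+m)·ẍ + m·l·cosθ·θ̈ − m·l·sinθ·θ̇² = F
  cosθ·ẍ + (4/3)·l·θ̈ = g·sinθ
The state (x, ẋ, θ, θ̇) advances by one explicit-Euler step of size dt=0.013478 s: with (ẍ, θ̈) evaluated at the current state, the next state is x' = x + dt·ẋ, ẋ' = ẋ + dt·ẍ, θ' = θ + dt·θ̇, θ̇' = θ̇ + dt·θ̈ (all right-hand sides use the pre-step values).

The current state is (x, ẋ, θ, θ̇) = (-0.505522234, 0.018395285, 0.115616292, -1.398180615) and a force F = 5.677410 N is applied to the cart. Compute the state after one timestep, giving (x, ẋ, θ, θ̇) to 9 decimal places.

sinθ=0.115358888, cosθ=0.993323878
temp = (F + m·l·θ̇²·sinθ)/(M+m) = (5.677410 + 0.045504545)/1.022003 = 5.599704252
θ̈ = (g·sinθ − cosθ·temp)/(l·(4/3 − m·cos²θ/(M+m))) = -7.338476295
ẍ = temp − m·l·θ̈·cosθ/(M+m) = 7.038906269
Euler: x'=-0.505522234+0.013478·0.018395285=-0.505274302, ẋ'=0.018395285+0.013478·7.038906269=0.113265664
       θ'=0.115616292+0.013478·-1.398180615=0.096771614, θ̇'=-1.398180615+0.013478·-7.338476295=-1.497088599

(-0.505274302, 0.113265664, 0.096771614, -1.497088599)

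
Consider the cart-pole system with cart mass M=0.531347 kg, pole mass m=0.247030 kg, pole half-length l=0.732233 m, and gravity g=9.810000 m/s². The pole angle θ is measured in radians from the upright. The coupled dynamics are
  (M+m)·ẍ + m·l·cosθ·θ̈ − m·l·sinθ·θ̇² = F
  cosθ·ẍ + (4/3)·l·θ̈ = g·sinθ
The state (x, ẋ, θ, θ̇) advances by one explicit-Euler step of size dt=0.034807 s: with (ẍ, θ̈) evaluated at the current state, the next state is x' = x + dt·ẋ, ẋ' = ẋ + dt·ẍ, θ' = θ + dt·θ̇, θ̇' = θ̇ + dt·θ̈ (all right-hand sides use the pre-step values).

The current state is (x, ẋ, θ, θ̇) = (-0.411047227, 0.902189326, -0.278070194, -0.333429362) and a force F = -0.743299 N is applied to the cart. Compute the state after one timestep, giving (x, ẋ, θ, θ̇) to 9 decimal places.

sinθ=-0.274500485, cosθ=0.961586961
temp = (F + m·l·θ̇²·sinθ)/(M+m) = (-0.743299 + -0.005520136)/0.778377 = -0.962026288
θ̈ = (g·sinθ − cosθ·temp)/(l·(4/3 − m·cos²θ/(M+m))) = -2.321638157
ẍ = temp − m·l·θ̈·cosθ/(M+m) = -0.443235686
Euler: x'=-0.411047227+0.034807·0.902189326=-0.379644723, ẋ'=0.902189326+0.034807·-0.443235686=0.886761621
       θ'=-0.278070194+0.034807·-0.333429362=-0.289675870, θ̇'=-0.333429362+0.034807·-2.321638157=-0.414238621

(-0.379644723, 0.886761621, -0.289675870, -0.414238621)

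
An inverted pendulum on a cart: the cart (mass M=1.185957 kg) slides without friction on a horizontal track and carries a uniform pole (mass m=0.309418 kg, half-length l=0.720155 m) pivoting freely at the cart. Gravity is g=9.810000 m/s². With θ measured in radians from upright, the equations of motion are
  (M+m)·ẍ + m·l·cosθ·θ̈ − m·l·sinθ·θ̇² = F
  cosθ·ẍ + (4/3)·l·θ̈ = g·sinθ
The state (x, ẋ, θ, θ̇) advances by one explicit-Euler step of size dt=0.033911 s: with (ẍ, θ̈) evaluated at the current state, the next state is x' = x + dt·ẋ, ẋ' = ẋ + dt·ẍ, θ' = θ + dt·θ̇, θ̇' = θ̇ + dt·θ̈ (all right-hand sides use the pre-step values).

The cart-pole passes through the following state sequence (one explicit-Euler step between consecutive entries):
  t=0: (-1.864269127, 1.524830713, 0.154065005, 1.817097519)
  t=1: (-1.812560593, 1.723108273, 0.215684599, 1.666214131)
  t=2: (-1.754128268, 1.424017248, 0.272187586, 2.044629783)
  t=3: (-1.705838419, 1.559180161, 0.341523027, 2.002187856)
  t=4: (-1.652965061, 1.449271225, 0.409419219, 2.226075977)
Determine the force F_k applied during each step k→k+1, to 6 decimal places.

step 0→1:
  ẍ = (ẋ'−ẋ)/dt = (1.723108273−1.524830713)/0.033911 = 5.846998
  θ̈ = (θ̇'−θ̇)/dt = (1.666214131−1.817097519)/0.033911 = -4.449394
  sinθ=0.153456, cosθ=0.988155
  F = (M+m)·ẍ + m·l·cosθ·θ̈ − m·l·sinθ·θ̇² = 8.743455 + -0.979710 − 0.112905 = 7.650840
step 1→2:
  ẍ = (ẋ'−ẋ)/dt = (1.424017248−1.723108273)/0.033911 = -8.819882
  θ̈ = (θ̇'−θ̇)/dt = (2.044629783−1.666214131)/0.033911 = 11.159083
  sinθ=0.214016, cosθ=0.976830
  F = (M+m)·ẍ + m·l·cosθ·θ̈ − m·l·sinθ·θ̇² = -13.189031 + 2.428953 − 0.132398 = -10.892476
step 2→3:
  ẍ = (ẋ'−ẋ)/dt = (1.559180161−1.424017248)/0.033911 = 3.985813
  θ̈ = (θ̇'−θ̇)/dt = (2.002187856−2.044629783)/0.033911 = -1.251568
  sinθ=0.268839, cosθ=0.963185
  F = (M+m)·ẍ + m·l·cosθ·θ̈ − m·l·sinθ·θ̇² = 5.960285 + -0.268618 − 0.250434 = 5.441233
step 3→4:
  ẍ = (ẋ'−ẋ)/dt = (1.449271225−1.559180161)/0.033911 = -3.241100
  θ̈ = (θ̇'−θ̇)/dt = (2.226075977−2.002187856)/0.033911 = 6.602227
  sinθ=0.334923, cosθ=0.942246
  F = (M+m)·ẍ + m·l·cosθ·θ̈ − m·l·sinθ·θ̇² = -4.846660 + 1.386201 − 0.299175 = -3.759634

F_0 = 7.650840 N
F_1 = -10.892476 N
F_2 = 5.441233 N
F_3 = -3.759634 N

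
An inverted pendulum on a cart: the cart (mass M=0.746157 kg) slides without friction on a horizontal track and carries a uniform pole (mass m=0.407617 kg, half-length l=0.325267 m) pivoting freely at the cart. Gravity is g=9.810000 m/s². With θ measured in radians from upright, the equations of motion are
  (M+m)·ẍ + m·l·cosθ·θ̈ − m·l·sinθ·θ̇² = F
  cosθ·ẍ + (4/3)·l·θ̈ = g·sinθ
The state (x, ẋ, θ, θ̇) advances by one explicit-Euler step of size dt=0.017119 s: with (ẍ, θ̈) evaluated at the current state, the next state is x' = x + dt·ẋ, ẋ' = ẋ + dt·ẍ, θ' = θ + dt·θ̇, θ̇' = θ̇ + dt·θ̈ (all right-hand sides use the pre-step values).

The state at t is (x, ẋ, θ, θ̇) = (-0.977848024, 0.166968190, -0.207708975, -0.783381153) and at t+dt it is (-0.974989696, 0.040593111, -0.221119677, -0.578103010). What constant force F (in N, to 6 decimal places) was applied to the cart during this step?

F = -6.944878 N

ẍ = (ẋ'−ẋ)/dt = (0.040593111−0.166968190)/0.017119 = -7.382153
θ̈ = (θ̇'−θ̇)/dt = (-0.578103010−-0.783381153)/0.017119 = 11.991246
sinθ=-0.206219, cosθ=0.978506
F = (M+m)·ẍ + m·l·cosθ·θ̈ − m·l·sinθ·θ̇² = -8.517336 + 1.555679 − -0.016779 = -6.944878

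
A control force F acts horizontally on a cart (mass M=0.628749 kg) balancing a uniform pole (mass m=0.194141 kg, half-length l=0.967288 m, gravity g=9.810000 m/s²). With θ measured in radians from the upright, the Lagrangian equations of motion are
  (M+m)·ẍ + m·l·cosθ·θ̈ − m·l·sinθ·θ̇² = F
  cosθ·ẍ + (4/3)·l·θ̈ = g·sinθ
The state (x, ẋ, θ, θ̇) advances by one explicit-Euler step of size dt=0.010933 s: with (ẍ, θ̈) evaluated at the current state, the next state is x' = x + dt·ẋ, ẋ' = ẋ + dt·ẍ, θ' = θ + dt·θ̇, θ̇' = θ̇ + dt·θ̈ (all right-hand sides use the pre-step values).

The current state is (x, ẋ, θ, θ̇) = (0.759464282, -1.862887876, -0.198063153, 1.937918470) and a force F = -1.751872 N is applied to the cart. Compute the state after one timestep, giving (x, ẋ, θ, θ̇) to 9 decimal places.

sinθ=-0.196770720, cosθ=0.980449531
temp = (F + m·l·θ̇²·sinθ)/(M+m) = (-1.751872 + -0.138772861)/0.822890 = -2.297566942
θ̈ = (g·sinθ − cosθ·temp)/(l·(4/3 − m·cos²θ/(M+m))) = 0.301143698
ẍ = temp − m·l·θ̈·cosθ/(M+m) = -2.364946832
Euler: x'=0.759464282+0.010933·-1.862887876=0.739097329, ẋ'=-1.862887876+0.010933·-2.364946832=-1.888743840
       θ'=-0.198063153+0.010933·1.937918470=-0.176875890, θ̇'=1.937918470+0.010933·0.301143698=1.941210874

(0.739097329, -1.888743840, -0.176875890, 1.941210874)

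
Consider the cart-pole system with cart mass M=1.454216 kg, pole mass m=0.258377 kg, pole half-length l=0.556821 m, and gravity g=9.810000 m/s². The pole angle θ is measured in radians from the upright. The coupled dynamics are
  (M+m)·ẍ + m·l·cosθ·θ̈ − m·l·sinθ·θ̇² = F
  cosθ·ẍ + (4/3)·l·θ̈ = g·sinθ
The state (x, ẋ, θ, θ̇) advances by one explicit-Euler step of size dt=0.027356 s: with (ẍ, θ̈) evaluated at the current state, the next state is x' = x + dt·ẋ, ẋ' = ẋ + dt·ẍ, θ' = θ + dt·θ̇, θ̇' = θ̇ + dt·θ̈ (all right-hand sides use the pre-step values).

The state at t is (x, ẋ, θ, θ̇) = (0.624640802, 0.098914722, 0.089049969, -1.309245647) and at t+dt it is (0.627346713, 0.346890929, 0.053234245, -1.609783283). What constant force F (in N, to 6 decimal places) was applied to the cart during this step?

F = 13.928038 N

ẍ = (ẋ'−ẋ)/dt = (0.346890929−0.098914722)/0.027356 = 9.064783
θ̈ = (θ̇'−θ̇)/dt = (-1.609783283−-1.309245647)/0.027356 = -10.986169
sinθ=0.088932, cosθ=0.996038
F = (M+m)·ẍ + m·l·cosθ·θ̈ − m·l·sinθ·θ̇² = 15.524284 + -1.574314 − 0.021932 = 13.928038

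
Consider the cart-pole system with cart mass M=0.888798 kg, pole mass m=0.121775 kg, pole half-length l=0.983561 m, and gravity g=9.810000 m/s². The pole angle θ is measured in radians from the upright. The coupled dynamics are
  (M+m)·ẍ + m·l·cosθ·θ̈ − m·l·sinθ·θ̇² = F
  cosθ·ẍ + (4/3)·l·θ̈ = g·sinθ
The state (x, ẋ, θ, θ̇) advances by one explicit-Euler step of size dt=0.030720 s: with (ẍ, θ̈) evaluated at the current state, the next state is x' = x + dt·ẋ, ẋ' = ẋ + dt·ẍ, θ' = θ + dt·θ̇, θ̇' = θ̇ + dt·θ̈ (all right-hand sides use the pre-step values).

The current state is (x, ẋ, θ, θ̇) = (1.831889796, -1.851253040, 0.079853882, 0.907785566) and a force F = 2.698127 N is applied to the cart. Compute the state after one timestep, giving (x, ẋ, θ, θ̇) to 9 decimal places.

sinθ=0.079769042, cosθ=0.996813373
temp = (F + m·l·θ̇²·sinθ)/(M+m) = (2.698127 + 0.007873365)/1.010573 = 2.677689157
θ̈ = (g·sinθ − cosθ·temp)/(l·(4/3 − m·cos²θ/(M+m))) = -1.580550380
ẍ = temp − m·l·θ̈·cosθ/(M+m) = 2.864419092
Euler: x'=1.831889796+0.030720·-1.851253040=1.775019303, ẋ'=-1.851253040+0.030720·2.864419092=-1.763258085
       θ'=0.079853882+0.030720·0.907785566=0.107741055, θ̇'=0.907785566+0.030720·-1.580550380=0.859231058

(1.775019303, -1.763258085, 0.107741055, 0.859231058)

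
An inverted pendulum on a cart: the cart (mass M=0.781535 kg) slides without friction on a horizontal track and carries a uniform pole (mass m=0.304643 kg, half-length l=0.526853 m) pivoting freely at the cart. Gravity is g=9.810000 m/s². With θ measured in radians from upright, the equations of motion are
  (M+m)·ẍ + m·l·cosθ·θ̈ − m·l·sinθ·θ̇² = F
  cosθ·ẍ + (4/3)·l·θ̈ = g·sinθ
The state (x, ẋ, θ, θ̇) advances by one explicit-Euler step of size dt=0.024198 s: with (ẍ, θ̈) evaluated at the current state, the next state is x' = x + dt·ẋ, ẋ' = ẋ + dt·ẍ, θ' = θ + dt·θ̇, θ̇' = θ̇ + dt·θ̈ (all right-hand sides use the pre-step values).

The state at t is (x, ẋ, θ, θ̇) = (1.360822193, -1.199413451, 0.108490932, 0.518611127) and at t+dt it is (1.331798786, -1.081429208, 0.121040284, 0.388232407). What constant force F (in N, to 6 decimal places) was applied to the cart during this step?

ẍ = (ẋ'−ẋ)/dt = (-1.081429208−-1.199413451)/0.024198 = 4.875785
θ̈ = (θ̇'−θ̇)/dt = (0.388232407−0.518611127)/0.024198 = -5.387996
sinθ=0.108278, cosθ=0.994121
F = (M+m)·ẍ + m·l·cosθ·θ̈ − m·l·sinθ·θ̇² = 5.295970 + -0.859700 − 0.004674 = 4.431596

F = 4.431596 N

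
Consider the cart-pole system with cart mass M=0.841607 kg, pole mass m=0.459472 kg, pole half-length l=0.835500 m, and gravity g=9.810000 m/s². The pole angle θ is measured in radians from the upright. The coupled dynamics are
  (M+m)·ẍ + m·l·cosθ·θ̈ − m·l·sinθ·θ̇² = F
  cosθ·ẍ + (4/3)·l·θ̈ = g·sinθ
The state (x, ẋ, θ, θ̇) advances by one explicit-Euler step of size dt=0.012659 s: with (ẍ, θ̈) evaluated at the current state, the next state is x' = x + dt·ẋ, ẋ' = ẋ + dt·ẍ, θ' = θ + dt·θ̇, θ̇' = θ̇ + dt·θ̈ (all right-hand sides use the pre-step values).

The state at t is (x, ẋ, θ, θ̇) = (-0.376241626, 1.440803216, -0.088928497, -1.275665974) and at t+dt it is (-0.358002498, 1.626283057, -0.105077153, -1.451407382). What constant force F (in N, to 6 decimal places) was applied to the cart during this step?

ẍ = (ẋ'−ẋ)/dt = (1.626283057−1.440803216)/0.012659 = 14.652014
θ̈ = (θ̇'−θ̇)/dt = (-1.451407382−-1.275665974)/0.012659 = -13.882724
sinθ=-0.088811, cosθ=0.996048
F = (M+m)·ẍ + m·l·cosθ·θ̈ − m·l·sinθ·θ̇² = 19.063427 + -5.308364 − -0.055481 = 13.810545

F = 13.810545 N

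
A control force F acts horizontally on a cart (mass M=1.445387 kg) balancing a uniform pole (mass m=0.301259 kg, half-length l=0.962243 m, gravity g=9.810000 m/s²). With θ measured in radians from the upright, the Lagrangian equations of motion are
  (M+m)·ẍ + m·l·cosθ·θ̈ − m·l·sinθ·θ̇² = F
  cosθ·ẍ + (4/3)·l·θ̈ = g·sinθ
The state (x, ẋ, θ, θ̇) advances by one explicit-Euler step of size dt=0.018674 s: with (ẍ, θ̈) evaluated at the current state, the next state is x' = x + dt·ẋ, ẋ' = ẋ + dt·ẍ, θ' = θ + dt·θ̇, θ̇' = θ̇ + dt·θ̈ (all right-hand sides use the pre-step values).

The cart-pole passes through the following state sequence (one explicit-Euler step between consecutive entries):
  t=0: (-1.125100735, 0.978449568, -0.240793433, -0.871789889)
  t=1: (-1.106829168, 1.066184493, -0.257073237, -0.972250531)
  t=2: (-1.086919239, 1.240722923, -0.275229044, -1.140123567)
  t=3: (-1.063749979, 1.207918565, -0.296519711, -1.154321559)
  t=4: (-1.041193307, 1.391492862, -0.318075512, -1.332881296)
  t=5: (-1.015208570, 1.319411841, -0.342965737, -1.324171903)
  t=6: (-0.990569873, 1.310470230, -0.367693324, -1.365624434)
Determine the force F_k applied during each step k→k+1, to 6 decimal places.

step 0→1:
  ẍ = (ẋ'−ẋ)/dt = (1.066184493−0.978449568)/0.018674 = 4.698240
  θ̈ = (θ̇'−θ̇)/dt = (-0.972250531−-0.871789889)/0.018674 = -5.379707
  sinθ=-0.238473, cosθ=0.971149
  F = (M+m)·ẍ + m·l·cosθ·θ̈ − m·l·sinθ·θ̇² = 8.206161 + -1.514500 − -0.052540 = 6.744201
step 1→2:
  ẍ = (ẋ'−ẋ)/dt = (1.240722923−1.066184493)/0.018674 = 9.346601
  θ̈ = (θ̇'−θ̇)/dt = (-1.140123567−-0.972250531)/0.018674 = -8.989667
  sinθ=-0.254251, cosθ=0.967138
  F = (M+m)·ẍ + m·l·cosθ·θ̈ − m·l·sinθ·θ̇² = 16.325204 + -2.520327 − -0.069670 = 13.874546
step 2→3:
  ẍ = (ẋ'−ẋ)/dt = (1.207918565−1.240722923)/0.018674 = -1.756686
  θ̈ = (θ̇'−θ̇)/dt = (-1.154321559−-1.140123567)/0.018674 = -0.760308
  sinθ=-0.271767, cosθ=0.962363
  F = (M+m)·ẍ + m·l·cosθ·θ̈ − m·l·sinθ·θ̇² = -3.068309 + -0.212106 − -0.102406 = -3.178009
step 3→4:
  ẍ = (ẋ'−ẋ)/dt = (1.391492862−1.207918565)/0.018674 = 9.830475
  θ̈ = (θ̇'−θ̇)/dt = (-1.332881296−-1.154321559)/0.018674 = -9.561944
  sinθ=-0.292194, cosθ=0.956359
  F = (M+m)·ẍ + m·l·cosθ·θ̈ − m·l·sinθ·θ̇² = 17.170361 + -2.650892 − -0.112862 = 14.632331
step 4→5:
  ẍ = (ẋ'−ẋ)/dt = (1.319411841−1.391492862)/0.018674 = -3.859967
  θ̈ = (θ̇'−θ̇)/dt = (-1.324171903−-1.332881296)/0.018674 = 0.466391
  sinθ=-0.312739, cosθ=0.949839
  F = (M+m)·ẍ + m·l·cosθ·θ̈ − m·l·sinθ·θ̇² = -6.741996 + 0.128418 − -0.161061 = -6.452517
step 5→6:
  ẍ = (ẋ'−ẋ)/dt = (1.310470230−1.319411841)/0.018674 = -0.478827
  θ̈ = (θ̇'−θ̇)/dt = (-1.365624434−-1.324171903)/0.018674 = -2.219799
  sinθ=-0.336282, cosθ=0.941761
  F = (M+m)·ẍ + m·l·cosθ·θ̈ − m·l·sinθ·θ̇² = -0.836341 + -0.606009 − -0.170929 = -1.271421

F_0 = 6.744201 N
F_1 = 13.874546 N
F_2 = -3.178009 N
F_3 = 14.632331 N
F_4 = -6.452517 N
F_5 = -1.271421 N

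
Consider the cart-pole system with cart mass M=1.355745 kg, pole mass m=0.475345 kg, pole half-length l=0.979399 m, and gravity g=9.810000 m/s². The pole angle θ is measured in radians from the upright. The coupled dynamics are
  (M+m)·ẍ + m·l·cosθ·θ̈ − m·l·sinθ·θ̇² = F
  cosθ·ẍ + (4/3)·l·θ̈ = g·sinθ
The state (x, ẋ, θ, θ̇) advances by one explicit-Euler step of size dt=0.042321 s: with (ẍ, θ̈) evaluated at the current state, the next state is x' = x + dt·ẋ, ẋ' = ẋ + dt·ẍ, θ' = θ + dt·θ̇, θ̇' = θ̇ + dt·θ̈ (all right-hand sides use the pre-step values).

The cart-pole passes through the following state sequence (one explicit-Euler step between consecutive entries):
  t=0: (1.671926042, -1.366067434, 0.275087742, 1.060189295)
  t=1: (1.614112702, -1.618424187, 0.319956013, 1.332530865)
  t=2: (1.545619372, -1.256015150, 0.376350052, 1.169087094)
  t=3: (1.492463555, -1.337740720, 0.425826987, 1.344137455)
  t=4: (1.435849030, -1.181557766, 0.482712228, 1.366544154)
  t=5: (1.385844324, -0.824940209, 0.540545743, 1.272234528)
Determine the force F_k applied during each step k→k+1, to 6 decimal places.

step 0→1:
  ẍ = (ẋ'−ẋ)/dt = (-1.618424187−-1.366067434)/0.042321 = -5.962920
  θ̈ = (θ̇'−θ̇)/dt = (1.332530865−1.060189295)/0.042321 = 6.435140
  sinθ=0.271631, cosθ=0.962401
  F = (M+m)·ẍ + m·l·cosθ·θ̈ − m·l·sinθ·θ̇² = -10.918644 + 2.883254 − 0.142140 = -8.177530
step 1→2:
  ẍ = (ẋ'−ẋ)/dt = (-1.256015150−-1.618424187)/0.042321 = 8.563338
  θ̈ = (θ̇'−θ̇)/dt = (1.169087094−1.332530865)/0.042321 = -3.862002
  sinθ=0.314525, cosθ=0.949249
  F = (M+m)·ẍ + m·l·cosθ·θ̈ − m·l·sinθ·θ̇² = 15.680243 + -1.706716 − 0.260003 = 13.713524
step 2→3:
  ẍ = (ẋ'−ẋ)/dt = (-1.337740720−-1.256015150)/0.042321 = -1.931088
  θ̈ = (θ̇'−θ̇)/dt = (1.344137455−1.169087094)/0.042321 = 4.136253
  sinθ=0.367528, cosθ=0.930012
  F = (M+m)·ẍ + m·l·cosθ·θ̈ − m·l·sinθ·θ̇² = -3.535996 + 1.790871 − 0.233859 = -1.978983
step 3→4:
  ẍ = (ẋ'−ẋ)/dt = (-1.181557766−-1.337740720)/0.042321 = 3.690436
  θ̈ = (θ̇'−θ̇)/dt = (1.366544154−1.344137455)/0.042321 = 0.529446
  sinθ=0.413074, cosθ=0.910697
  F = (M+m)·ẍ + m·l·cosθ·θ̈ − m·l·sinθ·θ̇² = 6.757521 + 0.224473 − 0.347443 = 6.634551
step 4→5:
  ẍ = (ẋ'−ẋ)/dt = (-0.824940209−-1.181557766)/0.042321 = 8.426492
  θ̈ = (θ̇'−θ̇)/dt = (1.272234528−1.366544154)/0.042321 = -2.228436
  sinθ=0.464183, cosθ=0.885739
  F = (M+m)·ẍ + m·l·cosθ·θ̈ − m·l·sinθ·θ̇² = 15.429665 + -0.918913 − 0.403557 = 14.107194

F_0 = -8.177530 N
F_1 = 13.713524 N
F_2 = -1.978983 N
F_3 = 6.634551 N
F_4 = 14.107194 N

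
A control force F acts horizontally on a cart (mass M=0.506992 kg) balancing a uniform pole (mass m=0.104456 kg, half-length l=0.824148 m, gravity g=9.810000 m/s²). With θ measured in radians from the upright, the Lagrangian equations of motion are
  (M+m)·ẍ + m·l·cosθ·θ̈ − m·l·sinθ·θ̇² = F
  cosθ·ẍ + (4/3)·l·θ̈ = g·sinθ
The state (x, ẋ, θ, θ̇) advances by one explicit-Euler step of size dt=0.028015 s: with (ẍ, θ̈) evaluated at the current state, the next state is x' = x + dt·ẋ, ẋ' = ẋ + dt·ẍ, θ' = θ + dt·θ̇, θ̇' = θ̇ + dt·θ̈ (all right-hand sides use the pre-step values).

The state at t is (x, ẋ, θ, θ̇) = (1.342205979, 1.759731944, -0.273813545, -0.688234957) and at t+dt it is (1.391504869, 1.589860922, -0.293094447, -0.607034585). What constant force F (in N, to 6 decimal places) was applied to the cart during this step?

F = -3.456309 N

ẍ = (ẋ'−ẋ)/dt = (1.589860922−1.759731944)/0.028015 = -6.063574
θ̈ = (θ̇'−θ̇)/dt = (-0.607034585−-0.688234957)/0.028015 = 2.898461
sinθ=-0.270405, cosθ=0.962747
F = (M+m)·ẍ + m·l·cosθ·θ̈ − m·l·sinθ·θ̇² = -3.707560 + 0.240225 − -0.011026 = -3.456309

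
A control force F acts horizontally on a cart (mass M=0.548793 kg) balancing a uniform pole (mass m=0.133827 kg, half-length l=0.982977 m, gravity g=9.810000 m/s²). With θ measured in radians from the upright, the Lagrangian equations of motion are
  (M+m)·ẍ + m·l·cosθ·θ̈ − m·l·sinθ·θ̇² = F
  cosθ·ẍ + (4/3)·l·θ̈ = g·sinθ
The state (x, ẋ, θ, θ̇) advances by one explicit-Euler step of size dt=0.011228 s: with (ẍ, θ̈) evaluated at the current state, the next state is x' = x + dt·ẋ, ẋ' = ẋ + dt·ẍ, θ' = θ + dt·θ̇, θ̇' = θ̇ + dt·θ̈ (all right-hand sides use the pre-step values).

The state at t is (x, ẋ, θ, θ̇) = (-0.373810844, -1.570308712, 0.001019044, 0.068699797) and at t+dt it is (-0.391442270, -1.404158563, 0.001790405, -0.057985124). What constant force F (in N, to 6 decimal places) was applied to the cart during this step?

ẍ = (ẋ'−ẋ)/dt = (-1.404158563−-1.570308712)/0.011228 = 14.797840
θ̈ = (θ̇'−θ̇)/dt = (-0.057985124−0.068699797)/0.011228 = -11.282946
sinθ=0.001019, cosθ=0.999999
F = (M+m)·ẍ + m·l·cosθ·θ̈ − m·l·sinθ·θ̇² = 10.101302 + -1.484258 − 0.000001 = 8.617043

F = 8.617043 N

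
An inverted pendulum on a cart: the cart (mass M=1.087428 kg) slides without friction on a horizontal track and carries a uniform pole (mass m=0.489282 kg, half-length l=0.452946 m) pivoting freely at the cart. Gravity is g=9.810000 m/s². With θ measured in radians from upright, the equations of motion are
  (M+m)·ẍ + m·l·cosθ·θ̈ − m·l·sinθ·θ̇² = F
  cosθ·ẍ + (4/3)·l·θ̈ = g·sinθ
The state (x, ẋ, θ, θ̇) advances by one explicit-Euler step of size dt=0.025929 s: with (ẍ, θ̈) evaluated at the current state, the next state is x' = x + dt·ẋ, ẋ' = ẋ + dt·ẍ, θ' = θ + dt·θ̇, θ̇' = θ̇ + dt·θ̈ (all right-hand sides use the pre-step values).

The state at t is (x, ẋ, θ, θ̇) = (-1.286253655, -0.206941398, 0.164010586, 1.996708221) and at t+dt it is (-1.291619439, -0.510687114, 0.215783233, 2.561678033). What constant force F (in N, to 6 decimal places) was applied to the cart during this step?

ẍ = (ẋ'−ẋ)/dt = (-0.510687114−-0.206941398)/0.025929 = -11.714517
θ̈ = (θ̇'−θ̇)/dt = (2.561678033−1.996708221)/0.025929 = 21.789109
sinθ=0.163276, cosθ=0.986580
F = (M+m)·ẍ + m·l·cosθ·θ̈ − m·l·sinθ·θ̇² = -18.470396 + 4.764064 − 0.144264 = -13.850596

F = -13.850596 N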